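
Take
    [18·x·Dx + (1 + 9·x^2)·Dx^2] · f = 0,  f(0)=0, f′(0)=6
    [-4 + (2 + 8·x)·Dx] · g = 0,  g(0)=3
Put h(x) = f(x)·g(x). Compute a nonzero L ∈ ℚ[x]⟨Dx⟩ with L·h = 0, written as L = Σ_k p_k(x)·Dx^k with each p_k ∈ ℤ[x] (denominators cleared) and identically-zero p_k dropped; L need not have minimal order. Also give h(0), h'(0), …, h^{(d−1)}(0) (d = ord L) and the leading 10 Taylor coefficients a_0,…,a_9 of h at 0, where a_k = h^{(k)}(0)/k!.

f: a_k = 0, 6, 0, -18, 0, 486/5, 0, -4374/7, 0, 4374, …
g: a_k = 3, 6, -6, 12, -30, 84, -252, 792, -2574, 8580, …
Product ⇒ symmetric product L₀, ord ≤ 2.
L = (12 - 36·x - 36·x^2) + (-4 + 2·x + 108·x^2 + 144·x^3)·Dx + (1 + 8·x + 25·x^2 + 72·x^3 + 144·x^4)·Dx^2  (order 2).
h: a_k = 0, 18, 36, -90, -36, 1098/5, 4356/5, -120042/35, 23004/35, 21330/7, …
ICs: h(0) = 0, h′(0) = 18.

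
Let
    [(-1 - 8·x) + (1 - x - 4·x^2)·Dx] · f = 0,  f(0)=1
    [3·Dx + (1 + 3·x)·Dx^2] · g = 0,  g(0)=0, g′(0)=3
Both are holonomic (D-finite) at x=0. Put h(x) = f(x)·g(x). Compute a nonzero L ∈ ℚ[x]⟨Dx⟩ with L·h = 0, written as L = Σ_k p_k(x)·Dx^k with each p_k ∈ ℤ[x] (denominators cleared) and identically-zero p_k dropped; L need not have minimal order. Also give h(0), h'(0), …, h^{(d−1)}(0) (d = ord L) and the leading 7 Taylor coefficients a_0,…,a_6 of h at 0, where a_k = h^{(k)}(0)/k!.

L = (11 + 48·x) + (-1 + 25·x + 60·x^2)·Dx + (-1 - 2·x + 7·x^2 + 12·x^3)·Dx^2  (order 2).
h: a_k = 0, 3, -3/2, 39/2, -27/4, 2397/20, -573/20, …
ICs: h(0) = 0, h′(0) = 3.

f: a_k = 1, 1, 5, 9, 29, 65, 181, …
g: a_k = 0, 3, -9/2, 9, -81/4, 243/5, -243/2, …
Product ⇒ symmetric product L₀, ord ≤ 2.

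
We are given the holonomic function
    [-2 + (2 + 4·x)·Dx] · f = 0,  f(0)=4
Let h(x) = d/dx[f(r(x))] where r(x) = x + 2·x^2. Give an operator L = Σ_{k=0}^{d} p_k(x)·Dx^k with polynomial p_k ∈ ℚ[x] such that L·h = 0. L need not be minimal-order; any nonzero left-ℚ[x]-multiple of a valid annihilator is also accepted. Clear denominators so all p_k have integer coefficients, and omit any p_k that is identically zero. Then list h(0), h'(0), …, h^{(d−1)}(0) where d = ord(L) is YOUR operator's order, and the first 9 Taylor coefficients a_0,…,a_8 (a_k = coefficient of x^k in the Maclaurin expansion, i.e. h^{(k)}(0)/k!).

L = 3 + (-1 - 6·x - 12·x^2 - 16·x^3)·Dx  (order 1).
h: a_k = 4, 12, -18, 6, 75/2, -171/2, 147/4, 867/4, -17037/32, …
ICs: h(0) = 4.

f: a_k = 4, 4, -2, 2, -5/2, 7/2, -21/4, 33/4, -429/32, …
f∘r: x↦r, Dx↦Dx/r' in L_f ⇒ L₀.
h₀' ⇒ L via d/dx closure of L₀.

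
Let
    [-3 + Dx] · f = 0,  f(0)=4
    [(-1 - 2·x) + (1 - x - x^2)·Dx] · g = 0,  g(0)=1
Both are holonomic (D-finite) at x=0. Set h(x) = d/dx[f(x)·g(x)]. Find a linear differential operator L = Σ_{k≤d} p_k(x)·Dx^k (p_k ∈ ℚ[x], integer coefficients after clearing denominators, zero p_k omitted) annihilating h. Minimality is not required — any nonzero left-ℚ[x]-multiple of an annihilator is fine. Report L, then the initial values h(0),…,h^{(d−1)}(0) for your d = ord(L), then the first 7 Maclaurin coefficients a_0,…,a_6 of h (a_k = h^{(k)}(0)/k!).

f: a_k = 4, 12, 18, 18, 27/2, 81/10, 81/20, …
g: a_k = 1, 1, 2, 3, 5, 8, 13, …
L₀ := L_f ⊗_s L_g (sym. prod.), ord ≤ 1.
h=h₀': d/dx-closure on L₀ ⇒ L.
L = (19 - 6·x - 21·x^2 + 6·x^3 + 9·x^4) + (-4 + 5·x + 6·x^2 - 4·x^3 - 3·x^4)·Dx  (order 1).
h: a_k = 16, 76, 216, 494, 1018, 19869/10, 18777/5, …
ICs: h(0) = 16.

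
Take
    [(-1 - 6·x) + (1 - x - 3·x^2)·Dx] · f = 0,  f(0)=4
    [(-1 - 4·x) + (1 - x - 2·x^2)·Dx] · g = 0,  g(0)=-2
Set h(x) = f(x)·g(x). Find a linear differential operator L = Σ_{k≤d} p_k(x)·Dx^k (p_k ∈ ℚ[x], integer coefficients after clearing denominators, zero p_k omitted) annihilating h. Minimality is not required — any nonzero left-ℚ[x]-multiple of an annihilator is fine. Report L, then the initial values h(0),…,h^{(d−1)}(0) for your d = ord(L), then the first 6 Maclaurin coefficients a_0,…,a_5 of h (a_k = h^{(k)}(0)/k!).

f: a_k = 4, 4, 16, 28, 76, 160, …
g: a_k = -2, -2, -6, -10, -22, -42, …
Sym-product of L_f,L_g gives L₀ (≤ ord 1).
L = (-2 - 8·x + 15·x^2 + 24·x^3) + (1 - 2·x - 4·x^2 + 5·x^3 + 6·x^4)·Dx  (order 1).
h: a_k = -8, -16, -64, -152, -432, -1056, …
ICs: h(0) = -8.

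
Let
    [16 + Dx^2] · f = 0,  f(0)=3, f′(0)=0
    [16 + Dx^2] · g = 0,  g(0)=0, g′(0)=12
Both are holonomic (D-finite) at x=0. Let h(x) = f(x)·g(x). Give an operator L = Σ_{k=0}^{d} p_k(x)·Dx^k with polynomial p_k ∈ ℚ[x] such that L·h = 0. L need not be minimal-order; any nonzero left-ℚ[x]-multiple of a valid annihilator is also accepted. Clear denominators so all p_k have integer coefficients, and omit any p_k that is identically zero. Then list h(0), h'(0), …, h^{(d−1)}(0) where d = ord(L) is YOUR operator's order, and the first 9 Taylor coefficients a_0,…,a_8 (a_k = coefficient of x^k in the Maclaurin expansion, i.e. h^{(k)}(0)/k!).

f: a_k = 3, 0, -24, 0, 32, 0, -256/15, 0, 512/105, …
g: a_k = 0, 12, 0, -32, 0, 128/5, 0, -1024/105, 0, …
L₀ := L_f ⊗_s L_g (sym. prod.), ord ≤ 4.
L = 64·Dx + Dx^3  (order 3).
h: a_k = 0, 36, 0, -384, 0, 6144/5, 0, -65536/35, 0, …
ICs: h(0) = 0, h′(0) = 36, h′′(0) = 0.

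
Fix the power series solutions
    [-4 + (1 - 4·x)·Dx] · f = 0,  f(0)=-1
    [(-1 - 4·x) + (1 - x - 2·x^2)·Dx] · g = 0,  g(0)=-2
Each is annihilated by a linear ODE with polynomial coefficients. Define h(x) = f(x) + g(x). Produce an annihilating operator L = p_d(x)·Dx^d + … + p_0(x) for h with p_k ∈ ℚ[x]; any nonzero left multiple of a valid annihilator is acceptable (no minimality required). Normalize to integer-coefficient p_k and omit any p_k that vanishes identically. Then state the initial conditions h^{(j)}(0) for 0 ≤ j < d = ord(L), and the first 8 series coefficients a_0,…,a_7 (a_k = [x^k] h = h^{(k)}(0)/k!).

f: a_k = -1, -4, -16, -64, -256, -1024, -4096, -16384, …
g: a_k = -2, -2, -6, -10, -22, -42, -86, -170, …
Sum ⇒ L₀ = lclm(L_f,L_g) in ℚ(x)⟨Dx⟩.
L = (-8 - 144·x + 96·x^2 - 128·x^3) + (26 - 28·x - 120·x^2 + 128·x^3 - 256·x^4)·Dx + (-3 + 19·x - 34·x^2 + 24·x^3 + 16·x^4 - 64·x^5)·Dx^2  (order 2).
h: a_k = -3, -6, -22, -74, -278, -1066, -4182, -16554, …
ICs: h(0) = -3, h′(0) = -6.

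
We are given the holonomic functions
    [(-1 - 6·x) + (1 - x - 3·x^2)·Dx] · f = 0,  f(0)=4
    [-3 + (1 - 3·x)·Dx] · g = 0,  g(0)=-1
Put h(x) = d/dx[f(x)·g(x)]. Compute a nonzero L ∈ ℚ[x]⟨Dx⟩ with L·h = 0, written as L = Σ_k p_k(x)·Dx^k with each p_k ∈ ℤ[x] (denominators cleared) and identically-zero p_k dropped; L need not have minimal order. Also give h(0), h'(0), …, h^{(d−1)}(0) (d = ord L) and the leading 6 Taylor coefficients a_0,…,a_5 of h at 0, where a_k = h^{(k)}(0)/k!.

f: a_k = 4, 4, 16, 28, 76, 160, …
g: a_k = -1, -3, -9, -27, -81, -243, …
Sym-product of L_f,L_g gives L₀ (≤ ord 1).
h=h₀': d/dx-closure on L₀ ⇒ L.
L = (32 - 54·x - 216·x^2 + 972·x^4) + (-4 + 16·x + 27·x^2 - 144·x^3 + 243·x^5)·Dx  (order 1).
h: a_k = -16, -128, -660, -2944, -11840, -44952, …
ICs: h(0) = -16.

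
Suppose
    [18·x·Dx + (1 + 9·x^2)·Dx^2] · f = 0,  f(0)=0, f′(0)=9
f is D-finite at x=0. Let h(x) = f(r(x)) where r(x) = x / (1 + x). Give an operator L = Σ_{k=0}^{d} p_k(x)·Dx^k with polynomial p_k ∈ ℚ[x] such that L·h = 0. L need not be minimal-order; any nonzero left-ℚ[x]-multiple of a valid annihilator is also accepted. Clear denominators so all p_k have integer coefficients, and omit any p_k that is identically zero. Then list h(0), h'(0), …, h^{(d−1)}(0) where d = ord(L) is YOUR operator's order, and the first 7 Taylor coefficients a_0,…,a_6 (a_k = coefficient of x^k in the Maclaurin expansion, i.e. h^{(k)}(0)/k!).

L = (2 + 20·x)·Dx + (1 + 2·x + 10·x^2)·Dx^2  (order 2).
h: a_k = 0, 9, -9, -18, 72, -36/5, -468, …
ICs: h(0) = 0, h′(0) = 9.

f: a_k = 0, 9, 0, -27, 0, 729/5, 0, …
h₀=f(r): pull back L_f along r ⇒ L₀.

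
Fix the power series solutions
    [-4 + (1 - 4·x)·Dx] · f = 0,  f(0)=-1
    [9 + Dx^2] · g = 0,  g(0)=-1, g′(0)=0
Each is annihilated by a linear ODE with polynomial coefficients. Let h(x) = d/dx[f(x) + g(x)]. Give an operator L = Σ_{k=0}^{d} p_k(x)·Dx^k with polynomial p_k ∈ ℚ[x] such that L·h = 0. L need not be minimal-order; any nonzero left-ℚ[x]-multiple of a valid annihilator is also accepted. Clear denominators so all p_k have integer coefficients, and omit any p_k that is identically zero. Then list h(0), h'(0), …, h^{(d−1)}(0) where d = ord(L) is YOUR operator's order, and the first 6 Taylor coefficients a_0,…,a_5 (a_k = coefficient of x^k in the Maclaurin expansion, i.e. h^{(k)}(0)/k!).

f: a_k = -1, -4, -16, -64, -256, -1024, …
g: a_k = -1, 0, 9/2, 0, -27/8, 0, …
h₀=f+g: left-lcm gives L₀, ord ≤ 3.
Derive L from L₀ (diff closure).
L = (4824 - 1728·x + 3456·x^2) + (-315 + 1476·x - 1296·x^2 + 1728·x^3)·Dx + (536 - 192·x + 384·x^2)·Dx^2 + (-35 + 164·x - 144·x^2 + 192·x^3)·Dx^3  (order 3).
h: a_k = -4, -23, -192, -2075/2, -5120, -982797/40, …
ICs: h(0) = -4, h′(0) = -23, h′′(0) = -384.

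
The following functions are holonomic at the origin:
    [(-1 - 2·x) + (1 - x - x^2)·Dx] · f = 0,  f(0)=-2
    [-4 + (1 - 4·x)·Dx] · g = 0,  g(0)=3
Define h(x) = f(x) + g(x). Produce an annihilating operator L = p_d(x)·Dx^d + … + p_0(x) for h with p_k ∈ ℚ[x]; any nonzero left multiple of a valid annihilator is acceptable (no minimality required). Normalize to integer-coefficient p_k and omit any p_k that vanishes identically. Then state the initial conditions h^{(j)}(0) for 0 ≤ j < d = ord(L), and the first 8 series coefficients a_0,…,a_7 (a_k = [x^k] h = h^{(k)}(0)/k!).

L = (-16 - 72·x + 24·x^2 - 32·x^3) + (28 - 38·x - 54·x^2 + 16·x^3 - 64·x^4)·Dx + (-3 + 17·x - 23·x^2 + 14·x^3 - 4·x^4 - 16·x^5)·Dx^2  (order 2).
h: a_k = 1, 10, 44, 186, 758, 3056, 12262, 49110, …
ICs: h(0) = 1, h′(0) = 10.

f: a_k = -2, -2, -4, -6, -10, -16, -26, -42, …
g: a_k = 3, 12, 48, 192, 768, 3072, 12288, 49152, …
Weyl lclm of L_f,L_g ⇒ L₀ (ord ≤ 2).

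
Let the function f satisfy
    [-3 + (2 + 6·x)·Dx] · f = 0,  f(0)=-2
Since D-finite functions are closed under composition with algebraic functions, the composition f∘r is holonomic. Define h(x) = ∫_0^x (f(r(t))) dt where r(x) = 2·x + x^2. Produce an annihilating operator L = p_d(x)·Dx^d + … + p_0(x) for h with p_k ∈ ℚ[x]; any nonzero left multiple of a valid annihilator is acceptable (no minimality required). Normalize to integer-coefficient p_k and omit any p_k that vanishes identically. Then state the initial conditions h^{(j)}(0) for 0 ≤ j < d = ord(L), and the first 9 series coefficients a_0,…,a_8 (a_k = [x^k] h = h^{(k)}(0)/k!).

f: a_k = -2, -3, 9/4, -27/8, 405/64, -1701/128, 15309/512, -72171/1024, 2814669/16384, …
L₀ from L_f via x↦r, Dx↦r'^{-1}Dx.
h=∫₀ˣh₀: take L = L₀·Dx.
L = (-3 - 3·x)·Dx + (1 + 6·x + 3·x^2)·Dx^2  (order 2).
h: a_k = 0, -2, -3, 2, -9/2, 63/5, -81/2, 999/7, -4293/8, …
ICs: h(0) = 0, h′(0) = -2.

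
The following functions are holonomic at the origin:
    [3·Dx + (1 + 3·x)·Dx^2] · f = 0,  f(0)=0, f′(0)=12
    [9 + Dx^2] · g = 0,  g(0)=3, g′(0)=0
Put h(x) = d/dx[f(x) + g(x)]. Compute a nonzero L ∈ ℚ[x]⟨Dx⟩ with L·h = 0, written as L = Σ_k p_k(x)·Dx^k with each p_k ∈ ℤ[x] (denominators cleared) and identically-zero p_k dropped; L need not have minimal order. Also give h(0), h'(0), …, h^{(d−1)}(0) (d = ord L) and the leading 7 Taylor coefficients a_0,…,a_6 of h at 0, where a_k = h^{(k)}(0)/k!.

f: a_k = 0, 12, -18, 36, -81, 972/5, -486, …
g: a_k = 3, 0, -27/2, 0, 81/8, 0, -243/80, …
Sum ⇒ L₀ = lclm(L_f,L_g) in ℚ(x)⟨Dx⟩.
h₀' ⇒ L via d/dx closure of L₀.
L = (63 + 54·x + 81·x^2) + (9 + 45·x + 81·x^2 + 81·x^3)·Dx + (7 + 6·x + 9·x^2)·Dx^2 + (1 + 5·x + 9·x^2 + 9·x^3)·Dx^3  (order 3).
h: a_k = 12, -63, 108, -567/2, 972, -117369/40, 8748, …
ICs: h(0) = 12, h′(0) = -63, h′′(0) = 216.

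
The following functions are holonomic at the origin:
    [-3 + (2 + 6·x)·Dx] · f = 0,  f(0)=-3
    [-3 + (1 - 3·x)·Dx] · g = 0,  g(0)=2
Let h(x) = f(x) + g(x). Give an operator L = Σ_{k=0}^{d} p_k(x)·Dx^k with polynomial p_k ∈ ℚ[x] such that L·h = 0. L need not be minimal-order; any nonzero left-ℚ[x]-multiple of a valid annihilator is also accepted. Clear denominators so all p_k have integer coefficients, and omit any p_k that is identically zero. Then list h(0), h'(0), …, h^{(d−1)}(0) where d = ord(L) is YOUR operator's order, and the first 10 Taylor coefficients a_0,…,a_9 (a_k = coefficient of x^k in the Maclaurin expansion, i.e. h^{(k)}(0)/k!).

f: a_k = -3, -9/2, 27/8, -81/16, 1215/128, -5103/256, 45927/1024, -216513/2048, 8444007/32768, -42220035/65536, …
g: a_k = 2, 6, 18, 54, 162, 486, 1458, 4374, 13122, 39366, …
L₀ := lclm(L_f,L_g); ord L₀ ≤ 1+1.
L = (45 + 81·x) + (-27 - 126·x - 243·x^2)·Dx + (2 + 18·x - 18·x^2 - 162·x^3)·Dx^2  (order 2).
h: a_k = -1, 3/2, 171/8, 783/16, 21951/128, 119313/256, 1538919/1024, 8741439/2048, 438425703/32768, 2537670141/65536, …
ICs: h(0) = -1, h′(0) = 3/2.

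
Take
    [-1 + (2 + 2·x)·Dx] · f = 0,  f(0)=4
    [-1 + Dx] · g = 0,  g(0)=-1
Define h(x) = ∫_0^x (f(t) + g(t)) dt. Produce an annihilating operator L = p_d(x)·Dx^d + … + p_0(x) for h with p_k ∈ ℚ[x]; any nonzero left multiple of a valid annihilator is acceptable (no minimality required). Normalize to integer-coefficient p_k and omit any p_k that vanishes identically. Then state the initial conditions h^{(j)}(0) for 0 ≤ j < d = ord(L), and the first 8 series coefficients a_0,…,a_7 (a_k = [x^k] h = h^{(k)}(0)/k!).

f: a_k = 4, 2, -1/2, 1/4, -5/32, 7/64, -21/256, 33/512, …
g: a_k = -1, -1, -1/2, -1/6, -1/24, -1/120, -1/720, -1/5040, …
L₀ := lclm(L_f,L_g); ord L₀ ≤ 1+1.
Integrate: L := L₀·Dx.
L = (3 + 2·x)·Dx + (-5 - 8·x - 4·x^2)·Dx^2 + (2 + 6·x + 4·x^2)·Dx^3  (order 3).
h: a_k = 0, 3, 1/2, -1/3, 1/48, -19/480, 97/5760, -961/80640, …
ICs: h(0) = 0, h′(0) = 3, h′′(0) = 1.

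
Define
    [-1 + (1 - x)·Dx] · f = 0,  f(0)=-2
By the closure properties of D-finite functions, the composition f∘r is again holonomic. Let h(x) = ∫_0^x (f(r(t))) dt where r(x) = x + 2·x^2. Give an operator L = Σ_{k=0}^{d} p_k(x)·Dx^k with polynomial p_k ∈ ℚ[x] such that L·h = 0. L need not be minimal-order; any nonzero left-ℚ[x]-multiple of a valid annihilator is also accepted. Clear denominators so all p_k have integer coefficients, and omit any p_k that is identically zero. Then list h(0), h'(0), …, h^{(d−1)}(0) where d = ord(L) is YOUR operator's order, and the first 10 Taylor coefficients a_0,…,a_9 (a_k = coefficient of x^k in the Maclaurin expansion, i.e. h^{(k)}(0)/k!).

f: a_k = -2, -2, -2, -2, -2, -2, -2, -2, -2, -2, …
L₀ from L_f via x↦r, Dx↦r'^{-1}Dx.
Integrate: L := L₀·Dx.
L = (1 + 4·x)·Dx + (-1 + x + 2·x^2)·Dx^2  (order 2).
h: a_k = 0, -2, -1, -2, -5/2, -22/5, -7, -86/7, -85/4, -38, …
ICs: h(0) = 0, h′(0) = -2.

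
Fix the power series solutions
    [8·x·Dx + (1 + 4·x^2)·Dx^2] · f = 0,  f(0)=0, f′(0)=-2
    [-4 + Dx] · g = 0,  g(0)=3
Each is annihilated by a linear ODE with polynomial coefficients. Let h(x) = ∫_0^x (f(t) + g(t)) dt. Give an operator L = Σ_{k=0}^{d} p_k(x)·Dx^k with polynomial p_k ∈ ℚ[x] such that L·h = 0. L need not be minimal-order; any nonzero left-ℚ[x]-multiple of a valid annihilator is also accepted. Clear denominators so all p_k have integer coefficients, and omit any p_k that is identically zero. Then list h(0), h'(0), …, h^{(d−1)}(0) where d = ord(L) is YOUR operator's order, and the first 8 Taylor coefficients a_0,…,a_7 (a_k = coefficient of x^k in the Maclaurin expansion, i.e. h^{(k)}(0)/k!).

f: a_k = 0, -2, 0, 8/3, 0, -32/5, 0, 128/7, …
g: a_k = 3, 12, 24, 32, 32, 128/5, 256/15, 1024/105, …
Weyl lclm of L_f,L_g ⇒ L₀ (ord ≤ 3).
Integrate: L := L₀·Dx.
L = (8 - 32·x - 96·x^2 - 128·x^3)·Dx^2 + (-6 - 8·x^2 - 64·x^4)·Dx^3 + (1 + 2·x + 8·x^2 + 8·x^3 + 16·x^4)·Dx^4  (order 4).
h: a_k = 0, 3, 5, 8, 26/3, 32/5, 16/5, 256/105, …
ICs: h(0) = 0, h′(0) = 3, h′′(0) = 10, h′′′(0) = 48.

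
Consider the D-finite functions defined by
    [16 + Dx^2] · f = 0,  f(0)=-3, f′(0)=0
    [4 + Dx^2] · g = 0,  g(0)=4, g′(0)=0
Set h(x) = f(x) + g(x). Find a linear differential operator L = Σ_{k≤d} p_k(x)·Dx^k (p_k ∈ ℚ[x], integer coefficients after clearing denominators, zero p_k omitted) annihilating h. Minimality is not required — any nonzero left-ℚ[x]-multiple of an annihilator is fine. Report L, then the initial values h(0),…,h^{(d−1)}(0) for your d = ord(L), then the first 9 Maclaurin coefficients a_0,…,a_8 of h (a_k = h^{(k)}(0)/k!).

f: a_k = -3, 0, 24, 0, -32, 0, 256/15, 0, -512/105, …
g: a_k = 4, 0, -8, 0, 8/3, 0, -16/45, 0, 8/315, …
Sum ⇒ L₀ = lclm(L_f,L_g) in ℚ(x)⟨Dx⟩.
L = 64 + 20·Dx^2 + Dx^4  (order 4).
h: a_k = 1, 0, 16, 0, -88/3, 0, 752/45, 0, -1528/315, …
ICs: h(0) = 1, h′(0) = 0, h′′(0) = 32, h′′′(0) = 0.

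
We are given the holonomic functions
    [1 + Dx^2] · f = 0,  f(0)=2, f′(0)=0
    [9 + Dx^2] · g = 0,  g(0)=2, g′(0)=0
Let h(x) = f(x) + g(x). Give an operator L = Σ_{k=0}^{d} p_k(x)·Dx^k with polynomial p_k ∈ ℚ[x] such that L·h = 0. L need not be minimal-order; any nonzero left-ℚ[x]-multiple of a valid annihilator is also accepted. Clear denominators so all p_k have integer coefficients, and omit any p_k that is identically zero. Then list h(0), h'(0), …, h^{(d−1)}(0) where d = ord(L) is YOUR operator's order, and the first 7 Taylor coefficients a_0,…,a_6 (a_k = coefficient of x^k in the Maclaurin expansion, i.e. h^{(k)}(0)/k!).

L = 9 + 10·Dx^2 + Dx^4  (order 4).
h: a_k = 4, 0, -10, 0, 41/6, 0, -73/36, …
ICs: h(0) = 4, h′(0) = 0, h′′(0) = -20, h′′′(0) = 0.

f: a_k = 2, 0, -1, 0, 1/12, 0, -1/360, …
g: a_k = 2, 0, -9, 0, 27/4, 0, -81/40, …
Sum ⇒ L₀ = lclm(L_f,L_g) in ℚ(x)⟨Dx⟩.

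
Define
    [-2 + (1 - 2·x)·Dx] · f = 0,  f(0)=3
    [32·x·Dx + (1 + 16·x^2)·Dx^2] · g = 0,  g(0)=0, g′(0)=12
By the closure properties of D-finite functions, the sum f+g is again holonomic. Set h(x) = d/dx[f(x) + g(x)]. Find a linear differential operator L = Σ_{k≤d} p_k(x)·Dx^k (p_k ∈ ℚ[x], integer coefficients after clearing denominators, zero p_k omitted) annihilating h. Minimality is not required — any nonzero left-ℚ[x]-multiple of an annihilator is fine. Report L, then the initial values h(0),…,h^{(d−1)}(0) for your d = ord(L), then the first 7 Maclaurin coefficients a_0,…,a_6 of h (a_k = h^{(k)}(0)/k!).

f: a_k = 3, 6, 12, 24, 48, 96, 192, …
g: a_k = 0, 12, 0, -64, 0, 3072/5, 0, …
L₀ := lclm(L_f,L_g); ord L₀ ≤ 1+2.
Derive L from L₀ (diff closure).
L = (-32 + 256·x + 1536·x^2) + (14 - 32·x - 160·x^2 + 1536·x^3)·Dx + (-1 - 6·x - 96·x^3 + 256·x^4)·Dx^2  (order 2).
h: a_k = 18, 24, -120, 192, 3552, 1152, -46464, …
ICs: h(0) = 18, h′(0) = 24.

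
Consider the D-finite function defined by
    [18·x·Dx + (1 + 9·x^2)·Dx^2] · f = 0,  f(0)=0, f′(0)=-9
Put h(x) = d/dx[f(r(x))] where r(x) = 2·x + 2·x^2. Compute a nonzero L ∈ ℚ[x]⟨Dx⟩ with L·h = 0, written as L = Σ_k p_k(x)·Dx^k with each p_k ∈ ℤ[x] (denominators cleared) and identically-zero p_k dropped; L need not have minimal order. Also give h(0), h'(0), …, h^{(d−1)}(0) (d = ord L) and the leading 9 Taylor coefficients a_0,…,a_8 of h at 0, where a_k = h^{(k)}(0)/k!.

L = (-2 + 72·x + 288·x^2 + 432·x^3 + 216·x^4) + (1 + 2·x + 36·x^2 + 144·x^3 + 180·x^4 + 72·x^5)·Dx  (order 1).
h: a_k = -18, -36, 648, 2592, -20088, -138672, 513216, 6345216, -7768224, …
ICs: h(0) = -18.

f: a_k = 0, -9, 0, 27, 0, -729/5, 0, 6561/7, 0, …
Substitute x→r, Dx→(1/r')Dx; clear ⇒ L₀.
h=h₀': d/dx-closure on L₀ ⇒ L.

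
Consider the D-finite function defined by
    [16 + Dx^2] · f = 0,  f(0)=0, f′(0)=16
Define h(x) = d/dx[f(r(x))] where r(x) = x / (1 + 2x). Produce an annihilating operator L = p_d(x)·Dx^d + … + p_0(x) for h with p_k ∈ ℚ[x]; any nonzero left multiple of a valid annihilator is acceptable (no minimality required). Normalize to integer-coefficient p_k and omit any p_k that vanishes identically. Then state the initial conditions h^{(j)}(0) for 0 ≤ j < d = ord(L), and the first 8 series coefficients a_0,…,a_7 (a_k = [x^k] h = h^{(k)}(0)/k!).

f: a_k = 0, 16, 0, -128/3, 0, 512/15, 0, -4096/315, …
f∘r: x↦r, Dx↦Dx/r' in L_f ⇒ L₀.
Derive L from L₀ (diff closure).
L = (40 + 96·x + 96·x^2) + (12 + 72·x + 144·x^2 + 96·x^3)·Dx + (1 + 8·x + 24·x^2 + 32·x^3 + 16·x^4)·Dx^2  (order 2).
h: a_k = 16, -64, 64, 512, -11008/3, 15360, -2262016/45, 6209536/45, …
ICs: h(0) = 16, h′(0) = -64.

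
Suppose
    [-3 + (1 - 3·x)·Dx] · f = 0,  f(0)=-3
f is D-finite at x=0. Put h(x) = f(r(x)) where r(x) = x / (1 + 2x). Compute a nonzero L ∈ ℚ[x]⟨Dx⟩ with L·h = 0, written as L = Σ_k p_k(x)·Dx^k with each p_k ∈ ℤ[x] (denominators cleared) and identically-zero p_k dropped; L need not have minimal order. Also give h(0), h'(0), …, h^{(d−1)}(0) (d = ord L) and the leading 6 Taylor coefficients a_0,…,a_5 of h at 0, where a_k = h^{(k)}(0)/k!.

L = 3 + (-1 - x + 2·x^2)·Dx  (order 1).
h: a_k = -3, -9, -9, -9, -9, -9, …
ICs: h(0) = -3.

f: a_k = -3, -9, -27, -81, -243, -729, …
L₀ from L_f via x↦r, Dx↦r'^{-1}Dx.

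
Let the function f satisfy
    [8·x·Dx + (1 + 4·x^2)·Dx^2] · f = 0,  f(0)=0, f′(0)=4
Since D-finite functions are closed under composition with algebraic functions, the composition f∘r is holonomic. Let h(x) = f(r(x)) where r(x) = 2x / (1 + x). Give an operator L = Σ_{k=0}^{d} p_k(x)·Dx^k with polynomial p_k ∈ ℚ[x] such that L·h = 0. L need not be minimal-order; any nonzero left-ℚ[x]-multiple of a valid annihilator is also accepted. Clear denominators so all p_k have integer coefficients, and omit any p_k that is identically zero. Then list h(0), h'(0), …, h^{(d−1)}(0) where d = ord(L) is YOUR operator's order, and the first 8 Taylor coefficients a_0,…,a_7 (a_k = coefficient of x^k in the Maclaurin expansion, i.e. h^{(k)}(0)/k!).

f: a_k = 0, 4, 0, -16/3, 0, 64/5, 0, -256/7, …
f∘r: x↦r, Dx↦Dx/r' in L_f ⇒ L₀.
L = (2 + 34·x)·Dx + (1 + 2·x + 17·x^2)·Dx^2  (order 2).
h: a_k = 0, 8, -8, -104/3, 120, 808/5, -4888/3, 5816/7, …
ICs: h(0) = 0, h′(0) = 8.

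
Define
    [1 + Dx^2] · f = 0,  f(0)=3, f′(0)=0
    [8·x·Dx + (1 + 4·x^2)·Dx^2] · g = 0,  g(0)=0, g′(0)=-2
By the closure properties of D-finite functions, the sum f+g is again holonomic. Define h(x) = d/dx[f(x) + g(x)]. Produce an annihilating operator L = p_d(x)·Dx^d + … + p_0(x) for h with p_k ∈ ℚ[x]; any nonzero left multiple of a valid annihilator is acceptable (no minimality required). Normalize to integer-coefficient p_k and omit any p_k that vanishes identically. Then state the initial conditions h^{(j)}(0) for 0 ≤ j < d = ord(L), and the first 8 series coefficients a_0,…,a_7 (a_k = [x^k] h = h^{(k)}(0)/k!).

f: a_k = 3, 0, -3/2, 0, 1/8, 0, -1/240, 0, …
g: a_k = 0, -2, 0, 8/3, 0, -32/5, 0, 128/7, …
h₀=f+g: left-lcm gives L₀, ord ≤ 4.
h=h₀': d/dx-closure on L₀ ⇒ L.
L = (-376·x + 1600·x^3 + 128·x^5) + (-7 + 76·x^2 + 432·x^4 + 64·x^6)·Dx + (-376·x + 1600·x^3 + 128·x^5)·Dx^2 + (-7 + 76·x^2 + 432·x^4 + 64·x^6)·Dx^3  (order 3).
h: a_k = -2, -3, 8, 1/2, -32, -1/40, 128, 1/1680, …
ICs: h(0) = -2, h′(0) = -3, h′′(0) = 16.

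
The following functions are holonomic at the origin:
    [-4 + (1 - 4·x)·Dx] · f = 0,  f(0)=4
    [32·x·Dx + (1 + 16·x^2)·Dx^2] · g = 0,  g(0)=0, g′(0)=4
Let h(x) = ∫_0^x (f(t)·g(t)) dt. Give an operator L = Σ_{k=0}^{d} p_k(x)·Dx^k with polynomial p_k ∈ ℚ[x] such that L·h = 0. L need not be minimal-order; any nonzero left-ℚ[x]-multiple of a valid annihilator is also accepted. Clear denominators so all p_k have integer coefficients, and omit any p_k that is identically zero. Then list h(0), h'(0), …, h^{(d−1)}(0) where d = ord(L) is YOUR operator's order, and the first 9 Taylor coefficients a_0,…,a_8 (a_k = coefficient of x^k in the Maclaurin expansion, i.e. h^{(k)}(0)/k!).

f: a_k = 4, 16, 64, 256, 1024, 4096, 16384, 65536, 262144, …
g: a_k = 0, 4, 0, -64/3, 0, 1024/5, 0, -16384/7, 0, …
f·g: L₀ = L_f ⊗_s L_g, ord ≤ 1·2.
∫: right-multiply L₀ by Dx.
L = 128·x·Dx + (8 - 32·x + 256·x^2)·Dx^2 + (-1 + 4·x - 16·x^2 + 64·x^3)·Dx^3  (order 3).
h: a_k = 0, 0, 8, 64/3, 128/3, 2048/15, 26624/45, 212992/105, 622592/105, …
ICs: h(0) = 0, h′(0) = 0, h′′(0) = 16.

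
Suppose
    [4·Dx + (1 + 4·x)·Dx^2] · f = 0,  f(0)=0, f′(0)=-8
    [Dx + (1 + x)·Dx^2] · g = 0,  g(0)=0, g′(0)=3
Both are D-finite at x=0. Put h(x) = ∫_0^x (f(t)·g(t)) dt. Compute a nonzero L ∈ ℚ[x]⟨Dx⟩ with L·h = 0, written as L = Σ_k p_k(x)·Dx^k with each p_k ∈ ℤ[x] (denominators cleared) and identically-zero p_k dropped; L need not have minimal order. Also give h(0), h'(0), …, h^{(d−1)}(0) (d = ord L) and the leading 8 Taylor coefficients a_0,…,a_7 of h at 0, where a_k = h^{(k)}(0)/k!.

f: a_k = 0, -8, 16, -128/3, 128, -2048/5, 4096/3, -32768/7, …
g: a_k = 0, 3, -3/2, 1, -3/4, 3/5, -1/2, 3/7, …
Sym-product of L_f,L_g gives L₀ (≤ ord 4).
∫: right-multiply L₀ by Dx.
L = (136 + 320·x + 256·x^2)·Dx^2 + (290 + 1464·x + 2400·x^2 + 1280·x^3)·Dx^3 + (92 + 740·x + 1992·x^2 + 2240·x^3 + 896·x^4)·Dx^4 + (5 + 58·x + 245·x^2 + 464·x^3 + 400·x^4 + 128·x^5)·Dx^5  (order 5).
h: a_k = 0, 0, 0, -8, 15, -32, 235/3, -3172/15, …
ICs: h(0) = 0, h′(0) = 0, h′′(0) = 0, h′′′(0) = -48, h′′′′(0) = 360.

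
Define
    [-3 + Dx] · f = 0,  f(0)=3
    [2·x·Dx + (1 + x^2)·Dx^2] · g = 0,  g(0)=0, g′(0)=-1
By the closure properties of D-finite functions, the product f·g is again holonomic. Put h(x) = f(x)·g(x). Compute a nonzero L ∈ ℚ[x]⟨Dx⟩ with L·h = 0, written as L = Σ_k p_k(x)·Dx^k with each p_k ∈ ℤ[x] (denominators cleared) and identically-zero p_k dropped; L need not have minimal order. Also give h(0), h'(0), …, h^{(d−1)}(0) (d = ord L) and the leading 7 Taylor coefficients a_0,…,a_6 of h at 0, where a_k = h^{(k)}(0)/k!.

f: a_k = 3, 9, 27/2, 27/2, 81/8, 243/40, 243/80, …
g: a_k = 0, -1, 0, 1/3, 0, -1/5, 0, …
Product ⇒ symmetric product L₀, ord ≤ 2.
L = (9 - 6·x + 9·x^2) + (-6 + 2·x - 6·x^2)·Dx + (1 + x^2)·Dx^2  (order 2).
h: a_k = 0, -3, -9, -25/2, -21/2, -249/40, -27/8, …
ICs: h(0) = 0, h′(0) = -3.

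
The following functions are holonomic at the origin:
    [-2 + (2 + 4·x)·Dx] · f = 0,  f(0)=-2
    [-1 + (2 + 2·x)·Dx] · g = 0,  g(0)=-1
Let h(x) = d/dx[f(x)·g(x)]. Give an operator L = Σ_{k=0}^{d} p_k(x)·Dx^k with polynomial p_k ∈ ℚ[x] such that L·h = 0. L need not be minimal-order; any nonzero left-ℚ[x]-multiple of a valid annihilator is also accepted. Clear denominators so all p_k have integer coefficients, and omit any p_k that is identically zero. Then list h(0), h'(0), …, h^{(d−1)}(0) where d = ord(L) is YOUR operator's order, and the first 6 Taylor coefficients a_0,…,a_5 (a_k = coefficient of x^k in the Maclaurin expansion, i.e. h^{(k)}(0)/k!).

L = -1 + (-6 - 26·x - 36·x^2 - 16·x^3)·Dx  (order 1).
h: a_k = 3, -1/2, 9/8, -37/16, 585/128, -2271/256, …
ICs: h(0) = 3.

f: a_k = -2, -2, 1, -1, 5/4, -7/4, …
g: a_k = -1, -1/2, 1/8, -1/16, 5/128, -7/256, …
L₀ := L_f ⊗_s L_g (sym. prod.), ord ≤ 1.
Derive L from L₀ (diff closure).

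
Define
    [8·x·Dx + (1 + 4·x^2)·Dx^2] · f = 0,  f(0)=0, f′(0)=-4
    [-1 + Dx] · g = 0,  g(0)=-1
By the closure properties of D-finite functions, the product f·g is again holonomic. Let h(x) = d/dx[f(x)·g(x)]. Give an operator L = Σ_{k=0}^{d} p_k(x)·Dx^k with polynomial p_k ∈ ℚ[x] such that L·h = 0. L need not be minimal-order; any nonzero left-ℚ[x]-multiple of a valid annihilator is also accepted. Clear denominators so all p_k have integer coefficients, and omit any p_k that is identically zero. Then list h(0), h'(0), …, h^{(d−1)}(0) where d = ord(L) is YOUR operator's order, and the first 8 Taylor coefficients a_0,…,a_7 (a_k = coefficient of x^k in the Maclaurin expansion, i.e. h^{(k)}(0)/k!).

L = (-7 - 16·x + 104·x^2 - 64·x^3 + 16·x^4) + (6 + 24·x - 112·x^2 + 96·x^3 - 32·x^4)·Dx + (1 - 8·x + 8·x^2 - 32·x^3 + 16·x^4)·Dx^2  (order 2).
h: a_k = 4, 8, -10, -56/3, 103/2, 215/3, -12763/60, -86894/315, …
ICs: h(0) = 4, h′(0) = 8.

f: a_k = 0, -4, 0, 16/3, 0, -64/5, 0, 256/7, …
g: a_k = -1, -1, -1/2, -1/6, -1/24, -1/120, -1/720, -1/5040, …
f·g: L₀ = L_f ⊗_s L_g, ord ≤ 2·1.
h₀' ⇒ L via d/dx closure of L₀.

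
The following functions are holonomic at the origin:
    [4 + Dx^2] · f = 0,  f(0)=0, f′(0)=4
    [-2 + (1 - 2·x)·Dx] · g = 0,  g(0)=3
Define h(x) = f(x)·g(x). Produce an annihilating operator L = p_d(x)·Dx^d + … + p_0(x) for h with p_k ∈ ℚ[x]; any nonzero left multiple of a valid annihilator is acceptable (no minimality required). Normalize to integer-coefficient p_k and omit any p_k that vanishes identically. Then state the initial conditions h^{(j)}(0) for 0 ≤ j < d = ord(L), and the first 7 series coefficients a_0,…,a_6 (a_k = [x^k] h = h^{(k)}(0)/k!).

f: a_k = 0, 4, 0, -8/3, 0, 8/15, 0, …
g: a_k = 3, 6, 12, 24, 48, 96, 192, …
Sym-product of L_f,L_g gives L₀ (≤ ord 2).
L = (-4 + 8·x) + 4·Dx + (-1 + 2·x)·Dx^2  (order 2).
h: a_k = 0, 12, 24, 40, 80, 808/5, 1616/5, …
ICs: h(0) = 0, h′(0) = 12.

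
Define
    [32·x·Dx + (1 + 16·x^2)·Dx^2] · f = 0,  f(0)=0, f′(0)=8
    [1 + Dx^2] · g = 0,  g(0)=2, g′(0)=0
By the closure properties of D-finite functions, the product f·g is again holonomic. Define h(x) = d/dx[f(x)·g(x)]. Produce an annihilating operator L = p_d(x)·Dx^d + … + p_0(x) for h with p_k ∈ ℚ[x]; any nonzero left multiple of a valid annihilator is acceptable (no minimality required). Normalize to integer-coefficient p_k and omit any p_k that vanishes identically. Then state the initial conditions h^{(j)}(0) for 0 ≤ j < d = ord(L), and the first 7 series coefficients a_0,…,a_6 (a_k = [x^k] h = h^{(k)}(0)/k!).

L = (209105 + 6893664·x^2 + 261353216·x^4 + 52248576·x^6 - 2162688·x^8 - 60817408·x^10 + 16777216·x^12) + (108608·x + 9933824·x^3 + 133857280·x^5 + 44564480·x^7 + 20971520·x^9 + 67108864·x^11)·Dx + (210210 + 6980800·x^2 + 263314944·x^4 + 66224128·x^6 + 4063232·x^8 - 54525952·x^10 + 33554432·x^12)·Dx^2 + (108608·x + 9933824·x^3 + 133857280·x^5 + 44564480·x^7 + 20971520·x^9 + 67108864·x^11)·Dx^3 + (1105 + 87136·x^2 + 1961728·x^4 + 13975552·x^6 + 6225920·x^8 + 6291456·x^10 + 16777216·x^12)·Dx^4  (order 4).
h: a_k = 16, 0, -280, 0, 12938/3, 0, -3079271/45, …
ICs: h(0) = 16, h′(0) = 0, h′′(0) = -560, h′′′(0) = 0.

f: a_k = 0, 8, 0, -128/3, 0, 2048/5, 0, …
g: a_k = 2, 0, -1, 0, 1/12, 0, -1/360, …
Sym-product of L_f,L_g gives L₀ (≤ ord 4).
h₀' ⇒ L via d/dx closure of L₀.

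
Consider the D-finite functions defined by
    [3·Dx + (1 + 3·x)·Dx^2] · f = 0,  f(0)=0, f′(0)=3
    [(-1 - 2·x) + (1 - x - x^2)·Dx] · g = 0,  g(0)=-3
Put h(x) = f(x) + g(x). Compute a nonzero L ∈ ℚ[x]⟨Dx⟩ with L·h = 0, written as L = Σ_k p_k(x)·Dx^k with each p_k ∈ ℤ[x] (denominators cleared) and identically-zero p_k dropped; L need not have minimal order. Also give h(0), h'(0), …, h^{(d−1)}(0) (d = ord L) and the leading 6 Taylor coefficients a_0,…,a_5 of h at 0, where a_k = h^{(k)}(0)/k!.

f: a_k = 0, 3, -9/2, 9, -81/4, 243/5, …
g: a_k = -3, -3, -6, -9, -15, -24, …
h₀=f+g: left-lcm gives L₀, ord ≤ 3.
L = (-126 - 342·x - 468·x^2 - 180·x^3 - 108·x^4)·Dx + (-156·x - 576·x^2 - 672·x^3 - 378·x^4 - 180·x^5)·Dx^2 + (7 + 35·x + 29·x^2 - 63·x^3 - 99·x^4 - 93·x^5 - 36·x^6)·Dx^3  (order 3).
h: a_k = -3, 0, -21/2, 0, -141/4, 123/5, …
ICs: h(0) = -3, h′(0) = 0, h′′(0) = -21.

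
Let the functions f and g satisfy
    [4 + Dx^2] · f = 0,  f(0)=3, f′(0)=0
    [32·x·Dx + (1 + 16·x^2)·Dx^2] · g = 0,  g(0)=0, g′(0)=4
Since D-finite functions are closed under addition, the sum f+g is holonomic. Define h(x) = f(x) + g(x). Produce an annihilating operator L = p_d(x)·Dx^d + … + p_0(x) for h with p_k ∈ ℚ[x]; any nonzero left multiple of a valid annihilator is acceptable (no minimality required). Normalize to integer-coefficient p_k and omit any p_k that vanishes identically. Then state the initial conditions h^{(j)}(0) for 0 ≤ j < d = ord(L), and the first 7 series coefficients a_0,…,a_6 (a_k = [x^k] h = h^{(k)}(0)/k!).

L = (-6016·x + 102400·x^3 + 32768·x^5)·Dx + (-28 + 1216·x^2 + 27648·x^4 + 16384·x^6)·Dx^2 + (-1504·x + 25600·x^3 + 8192·x^5)·Dx^3 + (-7 + 304·x^2 + 6912·x^4 + 4096·x^6)·Dx^4  (order 4).
h: a_k = 3, 4, -6, -64/3, 2, 1024/5, -4/15, …
ICs: h(0) = 3, h′(0) = 4, h′′(0) = -12, h′′′(0) = -128.

f: a_k = 3, 0, -6, 0, 2, 0, -4/15, …
g: a_k = 0, 4, 0, -64/3, 0, 1024/5, 0, …
Sum ⇒ L₀ = lclm(L_f,L_g) in ℚ(x)⟨Dx⟩.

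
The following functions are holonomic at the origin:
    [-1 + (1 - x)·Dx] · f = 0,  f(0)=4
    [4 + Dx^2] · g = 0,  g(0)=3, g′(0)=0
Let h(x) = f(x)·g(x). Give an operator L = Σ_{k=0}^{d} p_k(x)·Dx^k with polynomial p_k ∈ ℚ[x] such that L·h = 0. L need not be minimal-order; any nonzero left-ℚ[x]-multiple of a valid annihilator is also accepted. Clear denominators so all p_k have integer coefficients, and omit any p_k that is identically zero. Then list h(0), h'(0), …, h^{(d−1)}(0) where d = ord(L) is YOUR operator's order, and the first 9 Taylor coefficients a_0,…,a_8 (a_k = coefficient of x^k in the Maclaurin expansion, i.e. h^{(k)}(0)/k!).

f: a_k = 4, 4, 4, 4, 4, 4, 4, 4, 4, …
g: a_k = 3, 0, -6, 0, 2, 0, -4/15, 0, 2/105, …
Sym-product of L_f,L_g gives L₀ (≤ ord 2).
L = (-4 + 4·x) + 2·Dx + (-1 + x)·Dx^2  (order 2).
h: a_k = 12, 12, -12, -12, -4, -4, -76/15, -76/15, -524/105, …
ICs: h(0) = 12, h′(0) = 12.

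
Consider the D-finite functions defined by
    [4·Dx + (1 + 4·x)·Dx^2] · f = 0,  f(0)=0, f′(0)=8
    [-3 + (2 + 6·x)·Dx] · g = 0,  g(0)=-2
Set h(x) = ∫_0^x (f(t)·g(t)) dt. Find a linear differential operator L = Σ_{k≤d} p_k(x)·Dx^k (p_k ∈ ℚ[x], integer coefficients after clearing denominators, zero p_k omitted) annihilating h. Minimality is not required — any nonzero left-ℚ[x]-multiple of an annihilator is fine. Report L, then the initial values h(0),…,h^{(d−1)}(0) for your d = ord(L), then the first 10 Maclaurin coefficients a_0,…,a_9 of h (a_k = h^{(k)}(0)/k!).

L = (3 + 36·x)·Dx + (4 + 12·x)·Dx^2 + (4 + 40·x + 132·x^2 + 144·x^3)·Dx^3  (order 3).
h: a_k = 0, 0, -8, 8/3, -29/6, 13, -9383/240, 206953/1680, -7147521/17920, 53092163/40320, …
ICs: h(0) = 0, h′(0) = 0, h′′(0) = -16.

f: a_k = 0, 8, -16, 128/3, -128, 2048/5, -4096/3, 32768/7, -16384, 524288/9, …
g: a_k = -2, -3, 9/4, -27/8, 405/64, -1701/128, 15309/512, -72171/1024, 2814669/16384, -14073345/32768, …
L₀ := L_f ⊗_s L_g (sym. prod.), ord ≤ 2.
∫: right-multiply L₀ by Dx.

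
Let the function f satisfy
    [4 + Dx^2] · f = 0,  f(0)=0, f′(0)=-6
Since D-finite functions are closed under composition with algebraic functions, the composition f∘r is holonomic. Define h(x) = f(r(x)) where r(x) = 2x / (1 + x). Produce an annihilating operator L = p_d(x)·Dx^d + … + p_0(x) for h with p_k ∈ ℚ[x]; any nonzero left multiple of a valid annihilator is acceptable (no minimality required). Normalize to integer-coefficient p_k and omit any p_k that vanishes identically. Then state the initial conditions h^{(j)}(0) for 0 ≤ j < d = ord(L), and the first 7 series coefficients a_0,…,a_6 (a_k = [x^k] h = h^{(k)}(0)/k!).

L = 16 + (2 + 6·x + 6·x^2 + 2·x^3)·Dx + (1 + 4·x + 6·x^2 + 4·x^3 + x^4)·Dx^2  (order 2).
h: a_k = 0, -12, 12, 20, -84, 772/5, -180, …
ICs: h(0) = 0, h′(0) = -12.

f: a_k = 0, -6, 0, 4, 0, -4/5, 0, …
h₀=f(r): pull back L_f along r ⇒ L₀.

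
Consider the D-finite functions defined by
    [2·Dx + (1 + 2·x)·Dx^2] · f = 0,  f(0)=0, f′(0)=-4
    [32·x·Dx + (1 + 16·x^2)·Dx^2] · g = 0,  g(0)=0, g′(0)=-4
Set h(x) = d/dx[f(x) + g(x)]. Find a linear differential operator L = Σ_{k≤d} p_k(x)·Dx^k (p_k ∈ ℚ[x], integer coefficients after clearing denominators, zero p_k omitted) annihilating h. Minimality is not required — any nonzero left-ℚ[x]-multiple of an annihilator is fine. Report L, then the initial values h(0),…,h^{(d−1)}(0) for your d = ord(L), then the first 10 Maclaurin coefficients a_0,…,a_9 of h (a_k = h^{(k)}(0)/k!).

f: a_k = 0, -4, 4, -16/3, 8, -64/5, 64/3, -256/7, 64, -1024/9, …
g: a_k = 0, -4, 0, 64/3, 0, -1024/5, 0, 16384/7, 0, -262144/9, …
h₀=f+g: left-lcm gives L₀, ord ≤ 4.
Derive L from L₀ (diff closure).
L = (-32 - 192·x + 1536·x^2 + 1024·x^3) + (-20 - 64·x + 576·x^2 + 3072·x^3 + 2048·x^4)·Dx + (-1 + 14·x + 32·x^2 + 256·x^3 + 768·x^4 + 512·x^5)·Dx^2  (order 2).
h: a_k = -8, 8, 48, 32, -1088, 128, 16128, 512, -263168, 2048, …
ICs: h(0) = -8, h′(0) = 8.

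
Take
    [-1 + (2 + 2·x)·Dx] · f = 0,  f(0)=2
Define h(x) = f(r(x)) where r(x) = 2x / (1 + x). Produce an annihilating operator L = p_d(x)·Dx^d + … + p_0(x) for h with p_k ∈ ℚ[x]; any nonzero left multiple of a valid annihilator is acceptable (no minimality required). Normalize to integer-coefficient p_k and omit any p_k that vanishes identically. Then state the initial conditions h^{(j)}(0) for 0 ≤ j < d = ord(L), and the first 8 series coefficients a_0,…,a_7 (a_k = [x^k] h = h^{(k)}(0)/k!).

L = -1 + (1 + 4·x + 3·x^2)·Dx  (order 1).
h: a_k = 2, 2, -3, 5, -37/4, 75/4, -327/8, 753/8, …
ICs: h(0) = 2.

f: a_k = 2, 1, -1/4, 1/8, -5/64, 7/128, -21/512, 33/1024, …
Substitute x→r, Dx→(1/r')Dx; clear ⇒ L₀.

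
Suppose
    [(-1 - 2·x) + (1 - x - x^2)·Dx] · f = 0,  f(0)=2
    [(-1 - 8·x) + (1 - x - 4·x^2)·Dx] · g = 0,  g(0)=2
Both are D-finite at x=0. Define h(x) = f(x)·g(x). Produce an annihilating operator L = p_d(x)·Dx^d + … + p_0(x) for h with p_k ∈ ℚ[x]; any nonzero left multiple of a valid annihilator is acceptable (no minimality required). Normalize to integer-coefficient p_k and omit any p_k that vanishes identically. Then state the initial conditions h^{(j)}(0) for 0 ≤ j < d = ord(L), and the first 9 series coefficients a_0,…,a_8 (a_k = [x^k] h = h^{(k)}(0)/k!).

f: a_k = 2, 2, 4, 6, 10, 16, 26, 42, 68, …
g: a_k = 2, 2, 10, 18, 58, 130, 362, 882, 2330, …
L₀ := L_f ⊗_s L_g (sym. prod.), ord ≤ 1.
L = (-2 - 8·x + 15·x^2 + 16·x^3) + (1 - 2·x - 4·x^2 + 5·x^3 + 4·x^4)·Dx  (order 1).
h: a_k = 4, 8, 32, 76, 224, 560, 1508, 3832, 10000, …
ICs: h(0) = 4.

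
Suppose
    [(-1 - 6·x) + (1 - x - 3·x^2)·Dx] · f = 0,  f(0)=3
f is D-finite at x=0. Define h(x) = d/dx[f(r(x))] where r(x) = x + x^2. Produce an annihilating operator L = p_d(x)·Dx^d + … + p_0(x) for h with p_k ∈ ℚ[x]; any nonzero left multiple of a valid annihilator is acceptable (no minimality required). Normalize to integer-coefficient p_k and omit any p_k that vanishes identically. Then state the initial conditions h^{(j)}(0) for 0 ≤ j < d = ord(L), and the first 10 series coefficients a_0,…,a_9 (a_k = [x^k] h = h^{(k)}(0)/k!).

f: a_k = 3, 3, 12, 21, 57, 120, 291, 651, 1524, 3477, …
Change of var in L_f (x↦r) gives L₀.
Derive L from L₀ (diff closure).
L = (10 + 60·x + 168·x^2 + 396·x^3 + 648·x^4 + 540·x^5 + 180·x^6) + (-1 - 7·x - 6·x^2 + 44·x^3 + 135·x^4 + 180·x^5 + 126·x^6 + 36·x^7)·Dx  (order 1).
h: a_k = 3, 30, 135, 528, 2055, 7524, 26775, 93624, 321840, 1092840, …
ICs: h(0) = 3.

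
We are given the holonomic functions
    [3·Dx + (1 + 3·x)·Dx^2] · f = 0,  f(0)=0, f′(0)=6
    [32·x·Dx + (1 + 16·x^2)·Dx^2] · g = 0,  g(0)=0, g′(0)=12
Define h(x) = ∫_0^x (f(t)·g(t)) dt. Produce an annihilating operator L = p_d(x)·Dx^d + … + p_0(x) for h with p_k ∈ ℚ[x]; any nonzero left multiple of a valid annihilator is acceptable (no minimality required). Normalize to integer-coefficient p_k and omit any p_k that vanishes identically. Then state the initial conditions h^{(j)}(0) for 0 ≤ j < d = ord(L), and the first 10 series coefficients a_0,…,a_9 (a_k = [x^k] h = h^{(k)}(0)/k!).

L = (15744 + 89280·x + 811008·x^2 + 5299200·x^3 + 13271040·x^4 + 17252352·x^5 + 21233664·x^7)·Dx^2 + (4258 + 91200·x + 775488·x^2 + 4635648·x^3 + 18247680·x^4 + 41140224·x^5 + 46448640·x^6 + 21233664·x^7 + 74317824·x^8)·Dx^3 + (492 + 12548·x + 131328·x^2 + 747968·x^3 + 3219456·x^4 + 10146816·x^5 + 21233664·x^6 + 24920064·x^7 + 21233664·x^8 + 42467328·x^9)·Dx^4 + (73 + 822·x + 6161·x^2 + 34944·x^3 + 151168·x^4 + 500736·x^5 + 1322496·x^6 + 2654208·x^7 + 3244032·x^8 + 3538944·x^9 + 5308416·x^10)·Dx^5  (order 5).
h: a_k = 0, 0, 0, 24, -27, -168/5, 15, 18504/35, -7317/10, -16552/5, …
ICs: h(0) = 0, h′(0) = 0, h′′(0) = 0, h′′′(0) = 144, h′′′′(0) = -648.

f: a_k = 0, 6, -9, 18, -81/2, 486/5, -243, 4374/7, -6561/4, 4374, …
g: a_k = 0, 12, 0, -64, 0, 3072/5, 0, -49152/7, 0, 262144/3, …
L₀ := L_f ⊗_s L_g (sym. prod.), ord ≤ 4.
∫: right-multiply L₀ by Dx.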